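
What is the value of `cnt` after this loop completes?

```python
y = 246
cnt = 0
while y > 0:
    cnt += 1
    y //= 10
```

Count digits by repeated division by 10
`cnt` takes the values: 0 → 1 → 2 → 3

Answer: 3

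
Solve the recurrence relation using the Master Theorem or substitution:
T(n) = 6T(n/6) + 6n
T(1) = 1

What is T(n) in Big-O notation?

By Master Theorem: a=6, b=6, f(n)=6n. Since log_6(6) = 1 and f(n) = Θ(n^1), Case 2 applies. T(n) = O(n log n).

Answer: O(n log n)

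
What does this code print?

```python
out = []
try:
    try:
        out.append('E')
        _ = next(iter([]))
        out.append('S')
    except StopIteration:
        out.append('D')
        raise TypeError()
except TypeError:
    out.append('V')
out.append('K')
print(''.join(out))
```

Execution trace: 'E' (inner try body) → 'D' (inner except StopIteration) → 'V' (outer except TypeError) → 'K' (after the try/except). Output: EDVK

Answer: EDVK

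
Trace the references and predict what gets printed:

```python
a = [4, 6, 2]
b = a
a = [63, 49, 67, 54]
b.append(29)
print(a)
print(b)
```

Key concept: rebinding vs mutation: a is rebound to a new list, b still points at the original.
Step by step:
`a = [4, 6, 2]` → a = [4, 6, 2]
`b = a` → b = [4, 6, 2] (same object as a)
`a = [63, 49, 67, 54]` → a = [63, 49, 67, 54]
`b.append(29)` → b = [4, 6, 2, 29]
`print(a)` → prints [63, 49, 67, 54]
`print(b)` → prints [4, 6, 2, 29]

Answer:
[63, 49, 67, 54]
[4, 6, 2, 29]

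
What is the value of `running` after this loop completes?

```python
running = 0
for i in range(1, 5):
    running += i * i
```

Sum of squares 1² to 4² = 30
`running` takes the values: 0 → 1 → 5 → 14 → 30

Answer: 30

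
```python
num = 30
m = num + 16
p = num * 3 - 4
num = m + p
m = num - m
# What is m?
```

Trace:
`num = 30` → num = 30
`m = num + 16` → m = 46
`p = num * 3 - 4` → p = 86
`num = m + p` → num = 132
`m = num - m` → m = 86
So m = 86

Answer: 86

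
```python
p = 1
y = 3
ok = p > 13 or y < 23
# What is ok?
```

Trace:
`p = 1` → p = 1
`y = 3` → y = 3
`ok = p > 13 or y < 23` → ok = True
So ok = True

Answer: True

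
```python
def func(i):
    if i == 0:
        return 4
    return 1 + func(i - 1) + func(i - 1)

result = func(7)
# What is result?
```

func(i) = 1 + 2·func(i-1), func(0)=4. Closed form: (4+1)·2^7 - 1 = 639.

Answer: 639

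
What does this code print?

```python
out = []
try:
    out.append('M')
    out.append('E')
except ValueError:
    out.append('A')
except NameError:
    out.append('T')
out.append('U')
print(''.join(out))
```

Execution trace: 'M' (try body) → 'E' (try body, no exception) → 'U' (after the try/except). Output: MEU

Answer: MEU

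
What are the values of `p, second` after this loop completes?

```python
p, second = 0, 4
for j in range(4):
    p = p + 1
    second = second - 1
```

p goes 0→4, second goes 4→0
`p, second` takes the values: (0, 4) → (1, 4) → (1, 3) → (2, 3) → (2, 2) → (3, 2) → (3, 1) → (4, 1) → (4, 0)

Answer: 4, 0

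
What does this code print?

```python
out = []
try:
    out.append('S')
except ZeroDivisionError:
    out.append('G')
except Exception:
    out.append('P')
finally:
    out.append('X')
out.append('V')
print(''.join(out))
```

Execution trace: 'S' (try body, no exception) → 'X' (finally) → 'V' (after the try/except). Output: SXV

Answer: SXV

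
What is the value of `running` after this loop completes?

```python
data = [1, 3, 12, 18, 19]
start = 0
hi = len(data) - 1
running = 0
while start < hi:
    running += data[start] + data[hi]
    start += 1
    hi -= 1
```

Sum of pairs from ends
`running` takes the values: 0 → 20 → 41

Answer: 41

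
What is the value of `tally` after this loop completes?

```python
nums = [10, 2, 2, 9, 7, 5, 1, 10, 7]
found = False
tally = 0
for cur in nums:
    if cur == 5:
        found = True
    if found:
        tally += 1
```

Count elements after first 5 in [10, 2, 2, 9, 7, 5, 1, 10, 7]
`tally` takes the values: 0 → 1 → 2 → 3 → 4

Answer: 4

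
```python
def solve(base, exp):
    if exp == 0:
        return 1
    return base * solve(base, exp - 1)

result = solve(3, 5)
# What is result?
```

solve(3, 5) = 3 * 3 * 3 * 3 * 3 = 243

Answer: 243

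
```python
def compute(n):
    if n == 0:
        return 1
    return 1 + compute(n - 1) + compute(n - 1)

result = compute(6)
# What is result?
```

compute(n) = 1 + 2·compute(n-1), compute(0)=1. Closed form: (1+1)·2^6 - 1 = 127.

Answer: 127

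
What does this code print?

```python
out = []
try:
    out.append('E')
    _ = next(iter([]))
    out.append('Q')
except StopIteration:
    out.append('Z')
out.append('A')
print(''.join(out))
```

Execution trace: 'E' (try body) → 'Z' (except StopIteration) → 'A' (after the try/except). Output: EZA

Answer: EZA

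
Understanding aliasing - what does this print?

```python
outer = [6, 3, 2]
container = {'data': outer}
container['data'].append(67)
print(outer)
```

Key concept: dict holds reference to list.
Step by step:
`outer = [6, 3, 2]` → outer = [6, 3, 2]
`container = {'data': outer}` → container = {'data': [6, 3, 2]}
`container['data'].append(67)` → outer = [6, 3, 2, 67]; container = {'data': [6, 3, 2, 67]}
`print(outer)` → prints [6, 3, 2, 67]

Answer: [6, 3, 2, 67]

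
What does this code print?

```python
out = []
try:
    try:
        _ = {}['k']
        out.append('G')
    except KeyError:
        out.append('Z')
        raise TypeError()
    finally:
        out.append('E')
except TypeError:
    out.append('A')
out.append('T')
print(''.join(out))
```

Execution trace: 'Z' (inner except KeyError) → 'E' (inner finally) → 'A' (outer except TypeError) → 'T' (after the try/except). Output: ZEAT

Answer: ZEAT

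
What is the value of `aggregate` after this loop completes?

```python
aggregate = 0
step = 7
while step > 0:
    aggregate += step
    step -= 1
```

Sum 7 down to 1
`aggregate` takes the values: 0 → 7 → 13 → 18 → 22 → 25 → 27 → 28

Answer: 28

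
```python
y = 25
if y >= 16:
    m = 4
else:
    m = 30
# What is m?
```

Trace:
`y = 25` → y = 25
`if y >= 16: ...` → y >= 16 is True → m = 4
So m = 4

Answer: 4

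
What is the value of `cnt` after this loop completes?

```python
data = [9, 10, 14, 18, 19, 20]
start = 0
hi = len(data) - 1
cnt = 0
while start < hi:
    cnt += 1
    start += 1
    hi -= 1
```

Iterations until pointers meet (list length 6)
`cnt` takes the values: 0 → 1 → 2 → 3

Answer: 3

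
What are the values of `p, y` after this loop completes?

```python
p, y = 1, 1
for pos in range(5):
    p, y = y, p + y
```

Fibonacci: after 5 iterations
`p, y` takes the values: (1, 1) → (1, 2) → (2, 3) → (3, 5) → (5, 8) → (8, 13)

Answer: 8, 13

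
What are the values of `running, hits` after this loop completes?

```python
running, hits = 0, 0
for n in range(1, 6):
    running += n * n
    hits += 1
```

Sum of squares and count
`running, hits` takes the values: (0, 0) → (1, 0) → (1, 1) → (5, 1) → (5, 2) → (14, 2) → (14, 3) → (30, 3) → (30, 4) → (55, 4) → (55, 5)

Answer: 55, 5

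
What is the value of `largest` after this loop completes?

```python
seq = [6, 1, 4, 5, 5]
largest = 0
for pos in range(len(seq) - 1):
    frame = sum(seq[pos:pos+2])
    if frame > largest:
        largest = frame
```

Max sum of 2-element window in [6, 1, 4, 5, 5]
`largest` takes the values: 0 → 7 → 9 → 10

Answer: 10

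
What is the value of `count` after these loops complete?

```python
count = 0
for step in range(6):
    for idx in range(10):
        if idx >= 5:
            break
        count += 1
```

Inner breaks at 5, outer runs 6 times
`count` takes the values: 0 → 1 → 2 → 3 → 4 → 5 → 6 → 7 → 8 → 9 → 10 → 11 → 12 → 13 → 14 → 15 → 16 → 17 → 18 → 19 → 20 → 21 → 22 → 23 → 24 → 25 → 26 → 27 → 28 → 29 → 30

Answer: 30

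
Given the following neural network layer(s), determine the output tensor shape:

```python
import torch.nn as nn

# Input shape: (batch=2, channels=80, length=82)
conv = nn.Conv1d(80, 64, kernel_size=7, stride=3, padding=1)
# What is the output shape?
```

Input: (2, 80, 82) -> Output: (2, 64, 26)

Answer: (2, 64, 26)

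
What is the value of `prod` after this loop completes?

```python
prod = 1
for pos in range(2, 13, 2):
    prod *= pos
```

Product of even numbers 2 to 12
`prod` takes the values: 1 → 2 → 8 → 48 → 384 → 3840 → 46080

Answer: 46080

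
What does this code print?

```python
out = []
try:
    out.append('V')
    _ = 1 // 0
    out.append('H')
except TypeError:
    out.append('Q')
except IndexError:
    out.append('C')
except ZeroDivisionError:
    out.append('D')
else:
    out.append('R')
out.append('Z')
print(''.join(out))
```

Execution trace: 'V' (try body) → 'D' (except ZeroDivisionError) → 'Z' (after the try/except). Output: VDZ

Answer: VDZ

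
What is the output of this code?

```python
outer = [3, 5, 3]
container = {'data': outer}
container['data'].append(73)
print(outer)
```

Key concept: dict holds reference to list.
Step by step:
`outer = [3, 5, 3]` → outer = [3, 5, 3]
`container = {'data': outer}` → container = {'data': [3, 5, 3]}
`container['data'].append(73)` → outer = [3, 5, 3, 73]; container = {'data': [3, 5, 3, 73]}
`print(outer)` → prints [3, 5, 3, 73]

Answer: [3, 5, 3, 73]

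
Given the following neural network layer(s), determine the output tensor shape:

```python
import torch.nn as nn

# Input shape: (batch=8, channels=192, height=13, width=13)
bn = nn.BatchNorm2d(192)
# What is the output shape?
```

Input: (8, 192, 13, 13) -> Output: (8, 192, 13, 13)

Answer: (8, 192, 13, 13)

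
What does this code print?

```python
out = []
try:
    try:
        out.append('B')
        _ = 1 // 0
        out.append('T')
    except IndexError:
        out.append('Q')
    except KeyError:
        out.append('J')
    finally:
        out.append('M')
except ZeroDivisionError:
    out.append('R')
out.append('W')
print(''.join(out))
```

Execution trace: 'B' (try body) → 'M' (finally) → 'R' (outer except ZeroDivisionError) → 'W' (after the try/except). Output: BMRW

Answer: BMRW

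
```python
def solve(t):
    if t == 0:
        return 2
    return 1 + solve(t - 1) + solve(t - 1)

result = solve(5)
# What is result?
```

solve(t) = 1 + 2·solve(t-1), solve(0)=2. Closed form: (2+1)·2^5 - 1 = 95.

Answer: 95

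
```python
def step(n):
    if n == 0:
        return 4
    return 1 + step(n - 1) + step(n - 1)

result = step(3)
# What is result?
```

step(n) = 1 + 2·step(n-1), step(0)=4. Closed form: (4+1)·2^3 - 1 = 39.

Answer: 39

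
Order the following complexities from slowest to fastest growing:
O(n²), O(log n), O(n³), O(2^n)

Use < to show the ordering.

Ordered by growth rate: O(log n) < O(n²) < O(n³) < O(2^n)

Answer: O(log n) < O(n²) < O(n³) < O(2^n)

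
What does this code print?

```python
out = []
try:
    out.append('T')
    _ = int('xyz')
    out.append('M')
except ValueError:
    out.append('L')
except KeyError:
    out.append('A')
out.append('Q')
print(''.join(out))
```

Execution trace: 'T' (try body) → 'L' (except ValueError) → 'Q' (after the try/except). Output: TLQ

Answer: TLQ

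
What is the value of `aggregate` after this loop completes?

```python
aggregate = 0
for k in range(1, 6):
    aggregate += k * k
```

Sum of squares 1² to 5² = 55
`aggregate` takes the values: 0 → 1 → 5 → 14 → 30 → 55

Answer: 55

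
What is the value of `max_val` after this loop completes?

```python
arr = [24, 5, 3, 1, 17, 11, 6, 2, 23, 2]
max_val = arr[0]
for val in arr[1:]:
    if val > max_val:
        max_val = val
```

Maximum of [24, 5, 3, 1, 17, 11, 6, 2, 23, 2]
`max_val` takes the values: 24

Answer: 24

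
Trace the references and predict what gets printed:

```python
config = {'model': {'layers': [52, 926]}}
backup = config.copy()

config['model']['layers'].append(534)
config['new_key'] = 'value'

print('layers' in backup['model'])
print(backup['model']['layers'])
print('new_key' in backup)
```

Key concept: shallow copy gotcha with nested dict.
Step by step:
`config = {'model': {'layers': [52, 926]}}` → config = {'model': {'layers': [52, 926]}}
`backup = config.copy()` → backup = {'model': {'layers': [52, 926]}}
`config['model']['layers'].append(534)` → config = {'model': {'layers': [52, 926, 534]}}; backup = {'model': {'layers': [52, 926, 534]}}
`config['new_key'] = 'value'` → config = {'model': {'layers': [52, 926, 534]}, 'new_key': 'value'}
`print('layers' in backup['model'])` → prints True
`print(backup['model']['layers'])` → prints [52, 926, 534]
`print('new_key' in backup)` → prints False

Answer:
True
[52, 926, 534]
False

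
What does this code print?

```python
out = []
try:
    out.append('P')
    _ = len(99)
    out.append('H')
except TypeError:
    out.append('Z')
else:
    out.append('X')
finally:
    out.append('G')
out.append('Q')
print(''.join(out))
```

Execution trace: 'P' (try body) → 'Z' (except TypeError) → 'G' (finally) → 'Q' (after the try/except). Output: PZGQ

Answer: PZGQ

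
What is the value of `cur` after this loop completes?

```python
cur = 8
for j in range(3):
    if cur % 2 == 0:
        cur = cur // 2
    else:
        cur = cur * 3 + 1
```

Collatz-style transformation from 8
`cur` takes the values: 8 → 4 → 2 → 1

Answer: 1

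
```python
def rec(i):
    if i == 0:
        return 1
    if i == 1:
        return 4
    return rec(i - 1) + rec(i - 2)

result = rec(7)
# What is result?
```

Build up from base cases: rec(0)=1, rec(1)=4, rec(2)=5, rec(3)=9, rec(4)=14, rec(5)=23, rec(6)=37, ..., rec(7)=60

Answer: 60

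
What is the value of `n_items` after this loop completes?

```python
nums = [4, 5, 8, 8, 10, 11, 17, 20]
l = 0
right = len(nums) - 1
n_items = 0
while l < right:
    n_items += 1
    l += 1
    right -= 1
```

Iterations until pointers meet (list length 8)
`n_items` takes the values: 0 → 1 → 2 → 3 → 4

Answer: 4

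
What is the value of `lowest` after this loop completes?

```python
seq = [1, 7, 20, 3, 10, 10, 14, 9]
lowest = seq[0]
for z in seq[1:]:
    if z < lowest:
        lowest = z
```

Minimum of [1, 7, 20, 3, 10, 10, 14, 9]
`lowest` takes the values: 1

Answer: 1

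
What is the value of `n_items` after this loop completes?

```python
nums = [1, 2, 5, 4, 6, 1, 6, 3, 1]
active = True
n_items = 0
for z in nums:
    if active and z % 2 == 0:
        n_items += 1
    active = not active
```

Count even values at even positions
`n_items` takes the values: 0 → 1 → 2

Answer: 2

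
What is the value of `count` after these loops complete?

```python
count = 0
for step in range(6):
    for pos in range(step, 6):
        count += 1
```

Upper triangle: 6 + 5 + ... + 1
`count` takes the values: 0 → 1 → 2 → 3 → 4 → 5 → 6 → 7 → 8 → 9 → 10 → 11 → 12 → 13 → 14 → 15 → 16 → 17 → 18 → 19 → 20 → 21

Answer: 21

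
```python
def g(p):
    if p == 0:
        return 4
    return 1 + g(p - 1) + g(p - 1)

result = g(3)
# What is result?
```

g(p) = 1 + 2·g(p-1), g(0)=4. Closed form: (4+1)·2^3 - 1 = 39.

Answer: 39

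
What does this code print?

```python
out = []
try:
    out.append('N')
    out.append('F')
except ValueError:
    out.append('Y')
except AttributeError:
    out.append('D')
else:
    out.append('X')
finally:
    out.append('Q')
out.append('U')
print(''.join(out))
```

Execution trace: 'N' (try body) → 'F' (try body, no exception) → 'X' (else) → 'Q' (finally) → 'U' (after the try/except). Output: NFXQU

Answer: NFXQU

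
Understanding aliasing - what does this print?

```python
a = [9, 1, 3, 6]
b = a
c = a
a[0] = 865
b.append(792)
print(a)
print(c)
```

Key concept: multiple aliases.
Step by step:
`a = [9, 1, 3, 6]` → a = [9, 1, 3, 6]
`b = a` → b = [9, 1, 3, 6] (same object as a)
`c = a` → c = [9, 1, 3, 6] (same object as a, b)
`a[0] = 865` → a = [865, 1, 3, 6] (same object as b, c); b = [865, 1, 3, 6] (same object as a, c); c = [865, 1, 3, 6] (same object as a, b)
`b.append(792)` → a = [865, 1, 3, 6, 792] (same object as b, c); b = [865, 1, 3, 6, 792] (same object as a, c); c = [865, 1, 3, 6, 792] (same object as a, b)
`print(a)` → prints [865, 1, 3, 6, 792]
`print(c)` → prints [865, 1, 3, 6, 792]

Answer:
[865, 1, 3, 6, 792]
[865, 1, 3, 6, 792]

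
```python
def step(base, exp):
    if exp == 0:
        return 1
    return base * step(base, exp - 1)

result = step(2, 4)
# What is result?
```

step(2, 4) = 2 * 2 * 2 * 2 = 16

Answer: 16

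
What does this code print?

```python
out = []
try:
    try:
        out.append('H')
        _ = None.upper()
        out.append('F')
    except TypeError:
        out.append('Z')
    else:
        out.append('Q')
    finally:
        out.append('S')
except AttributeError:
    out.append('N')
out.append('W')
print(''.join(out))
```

Execution trace: 'H' (try body) → 'S' (finally) → 'N' (outer except AttributeError) → 'W' (after the try/except). Output: HSNW

Answer: HSNW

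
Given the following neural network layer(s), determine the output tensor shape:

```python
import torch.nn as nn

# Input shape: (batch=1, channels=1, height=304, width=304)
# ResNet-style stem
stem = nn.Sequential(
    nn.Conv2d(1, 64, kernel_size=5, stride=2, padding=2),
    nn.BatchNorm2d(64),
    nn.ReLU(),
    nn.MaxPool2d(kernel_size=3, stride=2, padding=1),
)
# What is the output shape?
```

Input: (1, 1, 304, 304) -> after Conv2d 5x5 stride=2: (1, 64, 152, 152) -> Output: (1, 64, 76, 76)

Answer: (1, 64, 76, 76)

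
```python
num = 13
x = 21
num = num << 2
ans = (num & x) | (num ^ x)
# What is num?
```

Trace:
`num = 13` → num = 13
`x = 21` → x = 21
`num = num << 2` → num = 52
`ans = (num & x) | (num ^ x)` → ans = 53
So num = 52

Answer: 52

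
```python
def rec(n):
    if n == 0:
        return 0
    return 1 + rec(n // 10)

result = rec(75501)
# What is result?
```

Count of digits of 75501: 5

Answer: 5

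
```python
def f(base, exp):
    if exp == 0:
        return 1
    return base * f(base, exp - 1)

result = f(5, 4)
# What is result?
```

f(5, 4) = 5 * 5 * 5 * 5 = 625

Answer: 625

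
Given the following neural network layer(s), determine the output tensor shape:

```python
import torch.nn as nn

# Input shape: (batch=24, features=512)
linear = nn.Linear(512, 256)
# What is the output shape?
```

Input: (24, 512) -> Output: (24, 256)

Answer: (24, 256)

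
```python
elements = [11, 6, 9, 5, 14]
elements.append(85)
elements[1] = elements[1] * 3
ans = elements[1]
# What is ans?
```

Trace:
`elements = [11, 6, 9, 5, 14]` → elements = [11, 6, 9, 5, 14]
`elements.append(85)` → elements = [11, 6, 9, 5, 14, 85]
`elements[1] = elements[1] * 3` → elements = [11, 18, 9, 5, 14, 85]
`ans = elements[1]` → ans = 18
So ans = 18

Answer: 18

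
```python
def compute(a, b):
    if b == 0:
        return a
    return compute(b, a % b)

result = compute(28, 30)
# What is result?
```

compute(28, 30) -> compute(30, 28) -> compute(28, 2) -> compute(2, 0) -> 2

Answer: 2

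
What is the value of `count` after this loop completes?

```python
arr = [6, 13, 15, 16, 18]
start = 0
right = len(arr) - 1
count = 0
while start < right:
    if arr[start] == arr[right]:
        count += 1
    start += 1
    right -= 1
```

Count matching pairs from ends
`count` takes the values: 0

Answer: 0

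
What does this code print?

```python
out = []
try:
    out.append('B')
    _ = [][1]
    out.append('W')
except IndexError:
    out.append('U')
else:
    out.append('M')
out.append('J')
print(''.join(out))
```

Execution trace: 'B' (try body) → 'U' (except IndexError) → 'J' (after the try/except). Output: BUJ

Answer: BUJ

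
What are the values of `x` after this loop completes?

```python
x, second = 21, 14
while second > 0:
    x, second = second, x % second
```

GCD of 21 and 14
`x` takes the values: 21 → 14 → 7

Answer: 7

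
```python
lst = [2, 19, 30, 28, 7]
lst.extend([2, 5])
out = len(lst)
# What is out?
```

Trace:
`lst = [2, 19, 30, 28, 7]` → lst = [2, 19, 30, 28, 7]
`lst.extend([2, 5])` → lst = [2, 19, 30, 28, 7, 2, 5]
`out = len(lst)` → out = 7
So out = 7

Answer: 7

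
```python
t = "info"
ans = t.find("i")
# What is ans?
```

Trace:
`t = "info"` → t = 'info'
`ans = t.find("i")` → ans = 0
So ans = 0

Answer: 0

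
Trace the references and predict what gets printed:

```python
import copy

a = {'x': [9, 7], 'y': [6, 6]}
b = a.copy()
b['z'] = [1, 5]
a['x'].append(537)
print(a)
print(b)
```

Key concept: shallow copy of dict with mutable values.
Step by step:
`a = {'x': [9, 7], 'y': [6, 6]}` → a = {'x': [9, 7], 'y': [6, 6]}
`b = a.copy()` → b = {'x': [9, 7], 'y': [6, 6]}
`b['z'] = [1, 5]` → b = {'x': [9, 7], 'y': [6, 6], 'z': [1, 5]}
`a['x'].append(537)` → a = {'x': [9, 7, 537], 'y': [6, 6]}; b = {'x': [9, 7, 537], 'y': [6, 6], 'z': [1, 5]}
`print(a)` → prints {'x': [9, 7, 537], 'y': [6, 6]}
`print(b)` → prints {'x': [9, 7, 537], 'y': [6, 6], 'z': [1, 5]}

Answer:
{'x': [9, 7, 537], 'y': [6, 6]}
{'x': [9, 7, 537], 'y': [6, 6], 'z': [1, 5]}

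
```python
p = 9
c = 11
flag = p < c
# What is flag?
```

Trace:
`p = 9` → p = 9
`c = 11` → c = 11
`flag = p < c` → flag = True
So flag = True

Answer: True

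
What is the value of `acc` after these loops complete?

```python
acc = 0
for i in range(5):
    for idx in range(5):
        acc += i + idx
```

Sum of all i+idx for i,idx in 5x5
`acc` takes the values: 0 → 1 → 3 → 6 → 10 → 11 → 13 → 16 → 20 → 25 → 27 → 30 → 34 → 39 → 45 → 48 → 52 → 57 → 63 → 70 → 74 → 79 → 85 → 92 → 100

Answer: 100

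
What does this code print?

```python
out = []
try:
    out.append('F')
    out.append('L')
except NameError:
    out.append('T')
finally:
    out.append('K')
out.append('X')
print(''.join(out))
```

Execution trace: 'F' (try body) → 'L' (try body, no exception) → 'K' (finally) → 'X' (after the try/except). Output: FLKX

Answer: FLKX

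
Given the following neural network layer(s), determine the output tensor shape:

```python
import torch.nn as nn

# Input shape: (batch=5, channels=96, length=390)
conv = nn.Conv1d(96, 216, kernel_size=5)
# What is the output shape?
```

Input: (5, 96, 390) -> Output: (5, 216, 386)

Answer: (5, 216, 386)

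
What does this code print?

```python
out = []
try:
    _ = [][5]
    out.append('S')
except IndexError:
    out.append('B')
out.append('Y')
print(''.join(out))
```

Execution trace: 'B' (except IndexError) → 'Y' (after the try/except). Output: BY

Answer: BY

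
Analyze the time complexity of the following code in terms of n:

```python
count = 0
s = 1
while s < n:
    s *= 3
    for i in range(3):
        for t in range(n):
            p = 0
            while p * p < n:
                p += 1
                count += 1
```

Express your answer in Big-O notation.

Each loop level contributes: log n × 1 × n × √n. Multiplying the contributions gives O(n√n log n).

Answer: O(n√n log n)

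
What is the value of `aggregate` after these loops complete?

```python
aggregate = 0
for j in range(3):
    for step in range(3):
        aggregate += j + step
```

Sum of all j+step for j,step in 3x3
`aggregate` takes the values: 0 → 1 → 3 → 4 → 6 → 9 → 11 → 14 → 18

Answer: 18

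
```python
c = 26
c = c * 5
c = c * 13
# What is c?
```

Trace:
`c = 26` → c = 26
`c = c * 5` → c = 130
`c = c * 13` → c = 1690
So c = 1690

Answer: 1690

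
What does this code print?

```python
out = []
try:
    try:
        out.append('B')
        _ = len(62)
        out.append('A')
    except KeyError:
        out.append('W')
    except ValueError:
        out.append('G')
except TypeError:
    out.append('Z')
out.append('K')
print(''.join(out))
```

Execution trace: 'B' (try body) → 'Z' (outer except TypeError) → 'K' (after the try/except). Output: BZK

Answer: BZK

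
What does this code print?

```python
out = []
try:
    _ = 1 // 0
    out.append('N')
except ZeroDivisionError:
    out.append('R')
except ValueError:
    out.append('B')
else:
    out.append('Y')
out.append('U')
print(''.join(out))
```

Execution trace: 'R' (except ZeroDivisionError) → 'U' (after the try/except). Output: RU

Answer: RU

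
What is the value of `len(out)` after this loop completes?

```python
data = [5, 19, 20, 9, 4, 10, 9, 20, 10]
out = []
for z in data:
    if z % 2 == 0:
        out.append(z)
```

Count even numbers in [5, 19, 20, 9, 4, 10, 9, 20, 10]
`out` takes the values: [] → [20] → [20, 4] → [20, 4, 10] → [20, 4, 10, 20] → [20, 4, 10, 20, 10]
So `len(out)` = 5

Answer: 5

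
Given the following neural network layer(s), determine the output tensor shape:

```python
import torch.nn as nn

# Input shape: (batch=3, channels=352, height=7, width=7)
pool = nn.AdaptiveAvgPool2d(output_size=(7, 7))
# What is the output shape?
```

Input: (3, 352, 7, 7) -> Output: (3, 352, 7, 7)

Answer: (3, 352, 7, 7)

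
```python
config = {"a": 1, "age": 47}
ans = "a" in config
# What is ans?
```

Trace:
`config = {"a": 1, "age": 47}` → config = {'a': 1, 'age': 47}
`ans = "a" in config` → ans = True
So ans = True

Answer: True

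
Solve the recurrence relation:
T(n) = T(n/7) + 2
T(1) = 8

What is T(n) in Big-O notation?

Each step divides n by 7 and adds 2. After log_7(n) steps we reach T(1)=8. So T(n) = 2·log_7(n) + 8 = O(log n).

Answer: O(log n)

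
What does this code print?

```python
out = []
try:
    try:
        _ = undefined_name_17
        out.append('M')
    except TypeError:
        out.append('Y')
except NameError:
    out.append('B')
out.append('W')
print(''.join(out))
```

Execution trace: 'B' (outer except NameError) → 'W' (after the try/except). Output: BW

Answer: BW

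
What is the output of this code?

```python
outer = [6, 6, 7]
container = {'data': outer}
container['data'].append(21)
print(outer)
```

Key concept: dict holds reference to list.
Step by step:
`outer = [6, 6, 7]` → outer = [6, 6, 7]
`container = {'data': outer}` → container = {'data': [6, 6, 7]}
`container['data'].append(21)` → outer = [6, 6, 7, 21]; container = {'data': [6, 6, 7, 21]}
`print(outer)` → prints [6, 6, 7, 21]

Answer: [6, 6, 7, 21]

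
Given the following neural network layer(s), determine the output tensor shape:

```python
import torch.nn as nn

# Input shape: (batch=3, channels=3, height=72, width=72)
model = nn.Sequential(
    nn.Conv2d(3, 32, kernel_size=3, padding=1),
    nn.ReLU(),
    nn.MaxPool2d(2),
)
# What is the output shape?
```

Input: (3, 3, 72, 72) -> after Conv2d: (3, 32, 72, 72) -> after ReLU: (3, 32, 72, 72) -> Output: (3, 32, 36, 36)

Answer: (3, 32, 36, 36)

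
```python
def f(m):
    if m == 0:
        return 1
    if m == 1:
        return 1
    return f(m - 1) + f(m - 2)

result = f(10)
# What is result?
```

Build up from base cases: f(0)=1, f(1)=1, f(2)=2, f(3)=3, f(4)=5, f(5)=8, f(6)=13, ..., f(10)=89

Answer: 89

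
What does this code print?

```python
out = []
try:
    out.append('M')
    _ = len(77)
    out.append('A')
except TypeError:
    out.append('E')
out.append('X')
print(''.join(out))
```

Execution trace: 'M' (try body) → 'E' (except TypeError) → 'X' (after the try/except). Output: MEX

Answer: MEX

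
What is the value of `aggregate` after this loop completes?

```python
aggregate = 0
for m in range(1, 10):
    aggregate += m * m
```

Sum of squares 1² to 9² = 285
`aggregate` takes the values: 0 → 1 → 5 → 14 → 30 → 55 → 91 → 140 → 204 → 285

Answer: 285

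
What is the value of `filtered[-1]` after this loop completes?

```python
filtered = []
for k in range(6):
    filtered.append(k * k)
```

Last element of squares 0 to 5
`filtered` takes the values: [] → [0] → [0, 1] → [0, 1, 4] → [0, 1, 4, 9] → [0, 1, 4, 9, 16] → [0, 1, 4, 9, 16, 25]
So `filtered[-1]` = 25

Answer: 25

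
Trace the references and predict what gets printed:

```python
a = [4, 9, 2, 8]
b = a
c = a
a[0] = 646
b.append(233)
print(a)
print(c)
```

Key concept: multiple aliases.
Step by step:
`a = [4, 9, 2, 8]` → a = [4, 9, 2, 8]
`b = a` → b = [4, 9, 2, 8] (same object as a)
`c = a` → c = [4, 9, 2, 8] (same object as a, b)
`a[0] = 646` → a = [646, 9, 2, 8] (same object as b, c); b = [646, 9, 2, 8] (same object as a, c); c = [646, 9, 2, 8] (same object as a, b)
`b.append(233)` → a = [646, 9, 2, 8, 233] (same object as b, c); b = [646, 9, 2, 8, 233] (same object as a, c); c = [646, 9, 2, 8, 233] (same object as a, b)
`print(a)` → prints [646, 9, 2, 8, 233]
`print(c)` → prints [646, 9, 2, 8, 233]

Answer:
[646, 9, 2, 8, 233]
[646, 9, 2, 8, 233]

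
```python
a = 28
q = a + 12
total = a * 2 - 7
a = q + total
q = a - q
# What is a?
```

Trace:
`a = 28` → a = 28
`q = a + 12` → q = 40
`total = a * 2 - 7` → total = 49
`a = q + total` → a = 89
`q = a - q` → q = 49
So a = 89

Answer: 89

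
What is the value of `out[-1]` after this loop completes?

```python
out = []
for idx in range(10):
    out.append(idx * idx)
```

Last element of squares 0 to 9
`out` takes the values: [] → [0] → [0, 1] → [0, 1, 4] → [0, 1, 4, 9] → [0, 1, 4, 9, 16] → [0, 1, 4, 9, 16, 25] → [0, 1, 4, 9, 16, 25, 36] → [0, 1, 4, 9, 16, 25, 36, 49] → [0, 1, 4, 9, 16, 25, 36, 49, 64] → [0, 1, 4, 9, 16, 25, 36, 49, 64, 81]
So `out[-1]` = 81

Answer: 81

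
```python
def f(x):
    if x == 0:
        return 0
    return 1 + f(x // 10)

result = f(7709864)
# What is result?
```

Count of digits of 7709864: 7

Answer: 7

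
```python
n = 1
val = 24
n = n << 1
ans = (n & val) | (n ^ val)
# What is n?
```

Trace:
`n = 1` → n = 1
`val = 24` → val = 24
`n = n << 1` → n = 2
`ans = (n & val) | (n ^ val)` → ans = 26
So n = 2

Answer: 2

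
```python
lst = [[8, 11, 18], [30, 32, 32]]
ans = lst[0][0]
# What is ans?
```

Trace:
`lst = [[8, 11, 18], [30, 32, 32]]` → lst = [[8, 11, 18], [30, 32, 32]]
`ans = lst[0][0]` → ans = 8
So ans = 8

Answer: 8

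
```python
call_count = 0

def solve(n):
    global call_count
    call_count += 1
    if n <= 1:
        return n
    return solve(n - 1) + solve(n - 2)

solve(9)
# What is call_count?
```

Calls(n) = 1 + Calls(n-1) + Calls(n-2); Calls(0)=Calls(1)=1. For n=9 this gives 109.

Answer: 109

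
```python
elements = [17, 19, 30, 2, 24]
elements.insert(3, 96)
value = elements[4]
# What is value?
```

Trace:
`elements = [17, 19, 30, 2, 24]` → elements = [17, 19, 30, 2, 24]
`elements.insert(3, 96)` → elements = [17, 19, 30, 96, 2, 24]
`value = elements[4]` → value = 2
So value = 2

Answer: 2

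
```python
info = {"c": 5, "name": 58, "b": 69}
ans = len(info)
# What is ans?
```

Trace:
`info = {"c": 5, "name": 58, "b": 69}` → info = {'c': 5, 'name': 58, 'b': 69}
`ans = len(info)` → ans = 3
So ans = 3

Answer: 3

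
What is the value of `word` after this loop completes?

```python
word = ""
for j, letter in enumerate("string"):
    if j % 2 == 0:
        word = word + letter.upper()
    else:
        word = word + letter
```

Uppercase even positions in 'string'
`word` takes the values: "" → "S" → "St" → "StR" → "StRi" → "StRiN" → "StRiNg"

Answer: "StRiNg"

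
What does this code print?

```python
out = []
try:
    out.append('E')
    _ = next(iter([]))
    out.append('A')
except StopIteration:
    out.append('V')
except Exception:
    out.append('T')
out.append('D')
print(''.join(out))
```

Execution trace: 'E' (try body) → 'V' (except StopIteration) → 'D' (after the try/except). Output: EVD

Answer: EVD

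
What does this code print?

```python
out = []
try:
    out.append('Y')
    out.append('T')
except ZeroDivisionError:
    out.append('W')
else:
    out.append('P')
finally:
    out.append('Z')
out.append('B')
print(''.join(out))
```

Execution trace: 'Y' (try body) → 'T' (try body, no exception) → 'P' (else) → 'Z' (finally) → 'B' (after the try/except). Output: YTPZB

Answer: YTPZB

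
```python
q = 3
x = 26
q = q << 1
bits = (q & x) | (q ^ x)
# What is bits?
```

Trace:
`q = 3` → q = 3
`x = 26` → x = 26
`q = q << 1` → q = 6
`bits = (q & x) | (q ^ x)` → bits = 30
So bits = 30

Answer: 30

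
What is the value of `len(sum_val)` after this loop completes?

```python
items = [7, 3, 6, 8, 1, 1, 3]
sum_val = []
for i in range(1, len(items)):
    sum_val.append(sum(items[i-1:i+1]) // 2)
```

Number of 2-element averages
`sum_val` takes the values: [] → [5] → [5, 4] → [5, 4, 7] → [5, 4, 7, 4] → [5, 4, 7, 4, 1] → [5, 4, 7, 4, 1, 2]
So `len(sum_val)` = 6

Answer: 6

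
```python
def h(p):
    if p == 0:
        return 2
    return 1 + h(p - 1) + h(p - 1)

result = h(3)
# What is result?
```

h(p) = 1 + 2·h(p-1), h(0)=2. Closed form: (2+1)·2^3 - 1 = 23.

Answer: 23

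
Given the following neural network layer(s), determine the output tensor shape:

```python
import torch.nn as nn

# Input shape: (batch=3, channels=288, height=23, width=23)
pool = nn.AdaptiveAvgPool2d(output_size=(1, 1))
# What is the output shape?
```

Input: (3, 288, 23, 23) -> Output: (3, 288, 1, 1)

Answer: (3, 288, 1, 1)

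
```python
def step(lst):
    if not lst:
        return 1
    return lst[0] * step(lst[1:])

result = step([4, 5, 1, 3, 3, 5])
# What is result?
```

Product over [4, 5, 1, 3, 3, 5] = 4 * 5 * 1 * 3 * 3 * 5 = 900

Answer: 900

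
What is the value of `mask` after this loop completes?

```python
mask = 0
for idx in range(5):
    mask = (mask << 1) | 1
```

Build 5 consecutive 1-bits: 0b11111
`mask` takes the values: 0 → 1 → 3 → 7 → 15 → 31

Answer: 31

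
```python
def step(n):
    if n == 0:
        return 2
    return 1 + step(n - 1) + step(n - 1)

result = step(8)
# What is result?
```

step(n) = 1 + 2·step(n-1), step(0)=2. Closed form: (2+1)·2^8 - 1 = 767.

Answer: 767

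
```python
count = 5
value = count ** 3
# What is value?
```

Trace:
`count = 5` → count = 5
`value = count ** 3` → value = 125
So value = 125

Answer: 125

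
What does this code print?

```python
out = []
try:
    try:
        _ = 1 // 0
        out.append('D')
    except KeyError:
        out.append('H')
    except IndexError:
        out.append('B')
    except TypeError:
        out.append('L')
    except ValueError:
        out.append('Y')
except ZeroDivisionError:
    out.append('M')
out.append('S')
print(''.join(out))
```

Execution trace: 'M' (outer except ZeroDivisionError) → 'S' (after the try/except). Output: MS

Answer: MS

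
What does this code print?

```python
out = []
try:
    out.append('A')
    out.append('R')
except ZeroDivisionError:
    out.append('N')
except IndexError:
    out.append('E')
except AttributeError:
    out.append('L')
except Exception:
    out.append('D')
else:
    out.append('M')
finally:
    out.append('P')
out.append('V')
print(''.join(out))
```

Execution trace: 'A' (try body) → 'R' (try body, no exception) → 'M' (else) → 'P' (finally) → 'V' (after the try/except). Output: ARMPV

Answer: ARMPV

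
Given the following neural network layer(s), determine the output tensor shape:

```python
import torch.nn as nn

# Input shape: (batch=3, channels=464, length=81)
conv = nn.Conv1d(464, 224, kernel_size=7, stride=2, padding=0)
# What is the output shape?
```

Input: (3, 464, 81) -> Output: (3, 224, 38)

Answer: (3, 224, 38)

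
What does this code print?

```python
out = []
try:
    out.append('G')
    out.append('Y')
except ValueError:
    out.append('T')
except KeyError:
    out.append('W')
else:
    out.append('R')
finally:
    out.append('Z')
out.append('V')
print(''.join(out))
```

Execution trace: 'G' (try body) → 'Y' (try body, no exception) → 'R' (else) → 'Z' (finally) → 'V' (after the try/except). Output: GYRZV

Answer: GYRZV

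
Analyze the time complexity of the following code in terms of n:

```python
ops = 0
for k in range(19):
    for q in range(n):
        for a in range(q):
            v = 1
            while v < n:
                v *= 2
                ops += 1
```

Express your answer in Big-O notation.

Each loop level contributes: 1 × n × n × log n. Multiplying the contributions gives O(n^2 log n).

Answer: O(n^2 log n)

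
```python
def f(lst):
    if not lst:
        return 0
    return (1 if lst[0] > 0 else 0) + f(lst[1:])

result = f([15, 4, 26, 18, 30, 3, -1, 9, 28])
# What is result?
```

Count of positive elements in [15, 4, 26, 18, 30, 3, -1, 9, 28] = 8

Answer: 8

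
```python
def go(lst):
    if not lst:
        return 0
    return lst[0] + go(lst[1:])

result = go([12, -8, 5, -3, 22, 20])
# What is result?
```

12 + (-8) + 5 + (-3) + 22 + 20 + 0 = 48

Answer: 48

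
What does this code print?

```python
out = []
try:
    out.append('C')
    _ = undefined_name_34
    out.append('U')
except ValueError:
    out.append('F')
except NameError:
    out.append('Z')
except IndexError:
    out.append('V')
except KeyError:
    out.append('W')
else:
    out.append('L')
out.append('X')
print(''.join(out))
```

Execution trace: 'C' (try body) → 'Z' (except NameError) → 'X' (after the try/except). Output: CZX

Answer: CZX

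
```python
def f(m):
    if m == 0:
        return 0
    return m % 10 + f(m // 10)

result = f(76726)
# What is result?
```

Sum of digits of 76726: 6 + 2 + 7 + 6 + 7 = 28

Answer: 28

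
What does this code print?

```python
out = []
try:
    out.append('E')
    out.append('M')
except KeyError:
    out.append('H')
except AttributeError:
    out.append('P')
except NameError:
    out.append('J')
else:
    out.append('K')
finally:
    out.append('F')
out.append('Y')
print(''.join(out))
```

Execution trace: 'E' (try body) → 'M' (try body, no exception) → 'K' (else) → 'F' (finally) → 'Y' (after the try/except). Output: EMKFY

Answer: EMKFY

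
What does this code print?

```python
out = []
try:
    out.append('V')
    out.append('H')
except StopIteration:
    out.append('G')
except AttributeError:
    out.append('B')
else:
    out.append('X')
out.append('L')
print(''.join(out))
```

Execution trace: 'V' (try body) → 'H' (try body, no exception) → 'X' (else) → 'L' (after the try/except). Output: VHXL

Answer: VHXL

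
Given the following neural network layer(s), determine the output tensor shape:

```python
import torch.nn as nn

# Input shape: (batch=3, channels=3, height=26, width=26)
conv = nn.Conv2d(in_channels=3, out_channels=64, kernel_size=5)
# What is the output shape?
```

Input: (3, 3, 26, 26) -> Output: (3, 64, 22, 22)

Answer: (3, 64, 22, 22)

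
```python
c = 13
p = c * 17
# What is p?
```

Trace:
`c = 13` → c = 13
`p = c * 17` → p = 221
So p = 221

Answer: 221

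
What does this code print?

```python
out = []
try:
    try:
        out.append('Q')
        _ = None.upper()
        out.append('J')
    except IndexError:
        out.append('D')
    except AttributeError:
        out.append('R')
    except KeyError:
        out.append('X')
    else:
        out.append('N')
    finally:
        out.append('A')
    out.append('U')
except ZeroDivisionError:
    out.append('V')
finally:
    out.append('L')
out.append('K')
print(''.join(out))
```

Execution trace: 'Q' (inner try body) → 'R' (inner except AttributeError) → 'A' (inner finally) → 'U' (try body, no exception) → 'L' (finally) → 'K' (after the try/except). Output: QRAULK

Answer: QRAULK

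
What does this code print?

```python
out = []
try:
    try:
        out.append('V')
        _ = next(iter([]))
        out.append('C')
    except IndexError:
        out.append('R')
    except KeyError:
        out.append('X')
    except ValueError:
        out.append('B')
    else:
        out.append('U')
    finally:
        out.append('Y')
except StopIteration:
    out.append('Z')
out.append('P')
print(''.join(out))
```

Execution trace: 'V' (try body) → 'Y' (finally) → 'Z' (outer except StopIteration) → 'P' (after the try/except). Output: VYZP

Answer: VYZP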